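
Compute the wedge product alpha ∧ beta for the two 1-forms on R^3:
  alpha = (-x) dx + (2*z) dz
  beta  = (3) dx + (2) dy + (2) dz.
alpha ∧ beta = (-2*x) dx ∧ dy + (-2*x - 6*z) dx ∧ dz + (-4*z) dy ∧ dz

Distribute the wedge, using dx_i ∧ dx_j = -dx_j ∧ dx_i and dx_i ∧ dx_i = 0. For each pair (i, j) with i < j, the coefficient of dx_i ∧ dx_j in alpha ∧ beta is (alpha_i * beta_j - alpha_j * beta_i). Collecting: alpha ∧ beta = (-2*x) dx ∧ dy + (-2*x - 6*z) dx ∧ dz + (-4*z) dy ∧ dz.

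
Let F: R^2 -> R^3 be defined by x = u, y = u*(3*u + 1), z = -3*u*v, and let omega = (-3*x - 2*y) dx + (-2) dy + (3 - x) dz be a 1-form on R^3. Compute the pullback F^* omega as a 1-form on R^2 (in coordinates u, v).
F^* omega = (-6*u^2 + 3*u*v - 17*u - 9*v - 2) du + (3*u*(u - 3)) dv

Using F^*(f dg) = (f ∘ F) d(g ∘ F), substitute each coordinate x_i by F_i(u, v) in f_i, and replace dx_i by d F_i = (∂F_i/∂u) du + (∂F_i/∂v) dv.
  For the x component: f_1(F) = u*(-6*u - 5); d F_1 = (1) du + (0) dv
  For the y component: f_2(F) = -2; d F_2 = (6*u + 1) du + (0) dv
  For the z component: f_3(F) = 3 - u; d F_3 = (-3*v) du + (-3*u) dv
Combining and collecting du, dv coefficients:
  coeff of du: -6*u^2 + 3*u*v - 17*u - 9*v - 2
  coeff of dv: 3*u*(u - 3)
F^* omega = (-6*u^2 + 3*u*v - 17*u - 9*v - 2) du + (3*u*(u - 3)) dv.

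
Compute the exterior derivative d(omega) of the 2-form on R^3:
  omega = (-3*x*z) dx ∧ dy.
d(omega) = (-3*x) dx ∧ dy ∧ dz

For a 2-form omega = sum_{i<j} g_{ij} dx_i ∧ dx_j, the exterior derivative is
  d(omega) = sum_{i<j} d(g_{ij}) ∧ dx_i ∧ dx_j = sum_{i<j, k} (∂g_{ij}/∂x_k) dx_k ∧ dx_i ∧ dx_j.
Expand each term, using dx_k ∧ dx_i ∧ dx_j = sgn(permutation) dx_{(a)} ∧ dx_{(b)} ∧ dx_{(c)} with (a < b < c) sorted:
  d(-3*x*z) includes (∂/∂z)(-3*x*z) dz = (-3*x) dz, which multiplied by dx ∧ dy gives (-3*x) dx ∧ dy ∧ dz
Collecting like 3-forms: d(omega) = (-3*x) dx ∧ dy ∧ dz.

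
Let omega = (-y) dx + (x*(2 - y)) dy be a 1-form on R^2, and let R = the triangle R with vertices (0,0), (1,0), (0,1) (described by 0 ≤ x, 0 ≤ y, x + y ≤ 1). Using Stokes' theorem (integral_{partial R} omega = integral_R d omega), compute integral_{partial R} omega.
integral_(partial R) omega = 4/3

Stokes: integral_partial_R omega = integral_R d omega with d omega = (∂Q/∂x - ∂P/∂y) dx ∧ dy.
  ∂Q/∂x = 2 - y
  ∂P/∂y = -1
  integrand = ∂Q/∂x - ∂P/∂y = 3 - y.
Integrating over R: integral_0^1 integral_0^{1-x} (3 - y) dy dx = 4/3.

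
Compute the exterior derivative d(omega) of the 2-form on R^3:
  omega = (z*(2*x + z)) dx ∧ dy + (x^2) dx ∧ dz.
d(omega) = (2*x + 2*z) dx ∧ dy ∧ dz

For a 2-form omega = sum_{i<j} g_{ij} dx_i ∧ dx_j, the exterior derivative is
  d(omega) = sum_{i<j} d(g_{ij}) ∧ dx_i ∧ dx_j = sum_{i<j, k} (∂g_{ij}/∂x_k) dx_k ∧ dx_i ∧ dx_j.
Expand each term, using dx_k ∧ dx_i ∧ dx_j = sgn(permutation) dx_{(a)} ∧ dx_{(b)} ∧ dx_{(c)} with (a < b < c) sorted:
  d(z*(2*x + z)) includes (∂/∂z)(z*(2*x + z)) dz = (2*x + 2*z) dz, which multiplied by dx ∧ dy gives (2*x + 2*z) dx ∧ dy ∧ dz
Collecting like 3-forms: d(omega) = (2*x + 2*z) dx ∧ dy ∧ dz.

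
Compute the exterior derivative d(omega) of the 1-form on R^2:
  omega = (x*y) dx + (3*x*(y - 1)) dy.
d(omega) = (-x + 3*y - 3) dx ∧ dy

For a 1-form omega = sum_i f_i dx_i, the exterior derivative is
  d(omega) = sum_{i < j} (∂f_j/∂x_i - ∂f_i/∂x_j) dx_i ∧ dx_j.
  coefficient of dx ∧ dy: ∂f_2/∂x - ∂f_1/∂y = ∂(3*x*(y - 1))/∂x - ∂(x*y)/∂y = -x + 3*y - 3
Assembling: d(omega) = (-x + 3*y - 3) dx ∧ dy.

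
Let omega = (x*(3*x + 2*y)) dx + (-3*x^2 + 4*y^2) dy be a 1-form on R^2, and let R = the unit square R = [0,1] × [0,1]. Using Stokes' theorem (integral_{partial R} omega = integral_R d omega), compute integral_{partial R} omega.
integral_(partial R) omega = -4

Stokes: integral_partial_R omega = integral_R d omega with d omega = (∂Q/∂x - ∂P/∂y) dx ∧ dy.
  ∂Q/∂x = -6*x
  ∂P/∂y = 2*x
  integrand = ∂Q/∂x - ∂P/∂y = -8*x.
Integrating over R: integral_0^1 integral_0^1 (-8*x) dx dy = -4.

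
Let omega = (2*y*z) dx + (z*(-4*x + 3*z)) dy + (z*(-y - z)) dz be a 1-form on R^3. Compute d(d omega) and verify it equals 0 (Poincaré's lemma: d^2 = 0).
d(d omega) = 0

Step 1: d omega = sum_{i<j} (∂f_j/∂x_i - ∂f_i/∂x_j) dx_i ∧ dx_j:
  coeff of dx ∧ dy: -6*z
  coeff of dx ∧ dz: -2*y
  coeff of dy ∧ dz: 4*x - 7*z
Step 2: Apply d again to each 2-form coefficient. The only possible 3-form in R^3 is dx ∧ dy ∧ dz, with coefficient
  ∂(coeff of dy∧dz)/∂x - ∂(coeff of dx∧dz)/∂y + ∂(coeff of dx∧dy)/∂z
  = ∂/∂x (4*x - 7*z) - ∂/∂y (-2*y) + ∂/∂z (-6*z).
Each of these terms simplifies to sums of mixed partials that cancel in pairs. The result is 0 (by equality of mixed partials for smooth functions — Schwarz / Clairaut).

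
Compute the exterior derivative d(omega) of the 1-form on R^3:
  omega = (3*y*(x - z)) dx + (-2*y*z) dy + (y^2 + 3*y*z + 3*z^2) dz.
d(omega) = (-3*x + 3*z) dx ∧ dy + (3*y) dx ∧ dz + (4*y + 3*z) dy ∧ dz

For a 1-form omega = sum_i f_i dx_i, the exterior derivative is
  d(omega) = sum_{i < j} (∂f_j/∂x_i - ∂f_i/∂x_j) dx_i ∧ dx_j.
  coefficient of dx ∧ dy: ∂f_2/∂x - ∂f_1/∂y = ∂(-2*y*z)/∂x - ∂(3*y*(x - z))/∂y = -3*x + 3*z
  coefficient of dx ∧ dz: ∂f_3/∂x - ∂f_1/∂z = ∂(y^2 + 3*y*z + 3*z^2)/∂x - ∂(3*y*(x - z))/∂z = 3*y
  coefficient of dy ∧ dz: ∂f_3/∂y - ∂f_2/∂z = ∂(y^2 + 3*y*z + 3*z^2)/∂y - ∂(-2*y*z)/∂z = 4*y + 3*z
Assembling: d(omega) = (-3*x + 3*z) dx ∧ dy + (3*y) dx ∧ dz + (4*y + 3*z) dy ∧ dz.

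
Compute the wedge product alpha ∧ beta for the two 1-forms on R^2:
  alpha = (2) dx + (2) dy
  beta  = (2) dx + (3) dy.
alpha ∧ beta = (2) dx ∧ dy

Distribute the wedge, using dx_i ∧ dx_j = -dx_j ∧ dx_i and dx_i ∧ dx_i = 0. For each pair (i, j) with i < j, the coefficient of dx_i ∧ dx_j in alpha ∧ beta is (alpha_i * beta_j - alpha_j * beta_i). Collecting: alpha ∧ beta = (2) dx ∧ dy.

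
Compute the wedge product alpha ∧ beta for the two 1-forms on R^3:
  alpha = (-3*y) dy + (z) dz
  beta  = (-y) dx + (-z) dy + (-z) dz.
alpha ∧ beta = (-3*y^2) dx ∧ dy + (z*(3*y + z)) dy ∧ dz + (y*z) dx ∧ dz

Distribute the wedge, using dx_i ∧ dx_j = -dx_j ∧ dx_i and dx_i ∧ dx_i = 0. For each pair (i, j) with i < j, the coefficient of dx_i ∧ dx_j in alpha ∧ beta is (alpha_i * beta_j - alpha_j * beta_i). Collecting: alpha ∧ beta = (-3*y^2) dx ∧ dy + (z*(3*y + z)) dy ∧ dz + (y*z) dx ∧ dz.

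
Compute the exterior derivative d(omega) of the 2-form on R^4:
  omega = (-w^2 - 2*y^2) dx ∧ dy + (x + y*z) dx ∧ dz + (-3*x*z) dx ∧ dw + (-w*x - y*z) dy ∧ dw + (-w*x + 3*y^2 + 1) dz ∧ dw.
d(omega) = (-3*w) dx ∧ dy ∧ dw + (-z) dx ∧ dy ∧ dz + (-w + 3*x) dx ∧ dz ∧ dw + (7*y) dy ∧ dz ∧ dw

For a 2-form omega = sum_{i<j} g_{ij} dx_i ∧ dx_j, the exterior derivative is
  d(omega) = sum_{i<j} d(g_{ij}) ∧ dx_i ∧ dx_j = sum_{i<j, k} (∂g_{ij}/∂x_k) dx_k ∧ dx_i ∧ dx_j.
Expand each term, using dx_k ∧ dx_i ∧ dx_j = sgn(permutation) dx_{(a)} ∧ dx_{(b)} ∧ dx_{(c)} with (a < b < c) sorted:
  d(-w^2 - 2*y^2) includes (∂/∂w)(-w^2 - 2*y^2) dw = (-2*w) dw, which multiplied by dx ∧ dy gives (-2*w) dx ∧ dy ∧ dw
  d(x + y*z) includes (∂/∂y)(x + y*z) dy = (z) dy, which multiplied by dx ∧ dz gives (-z) dx ∧ dy ∧ dz
  d(-3*x*z) includes (∂/∂z)(-3*x*z) dz = (-3*x) dz, which multiplied by dx ∧ dw gives (3*x) dx ∧ dz ∧ dw
  d(-w*x - y*z) includes (∂/∂x)(-w*x - y*z) dx = (-w) dx, which multiplied by dy ∧ dw gives (-w) dx ∧ dy ∧ dw
  d(-w*x - y*z) includes (∂/∂z)(-w*x - y*z) dz = (-y) dz, which multiplied by dy ∧ dw gives (y) dy ∧ dz ∧ dw
  d(-w*x + 3*y^2 + 1) includes (∂/∂x)(-w*x + 3*y^2 + 1) dx = (-w) dx, which multiplied by dz ∧ dw gives (-w) dx ∧ dz ∧ dw
  d(-w*x + 3*y^2 + 1) includes (∂/∂y)(-w*x + 3*y^2 + 1) dy = (6*y) dy, which multiplied by dz ∧ dw gives (6*y) dy ∧ dz ∧ dw
Collecting like 3-forms: d(omega) = (-3*w) dx ∧ dy ∧ dw + (-z) dx ∧ dy ∧ dz + (-w + 3*x) dx ∧ dz ∧ dw + (7*y) dy ∧ dz ∧ dw.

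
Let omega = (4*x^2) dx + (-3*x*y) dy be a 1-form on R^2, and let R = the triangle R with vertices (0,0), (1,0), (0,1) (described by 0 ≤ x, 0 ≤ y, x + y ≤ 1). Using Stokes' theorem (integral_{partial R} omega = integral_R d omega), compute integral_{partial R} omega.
integral_(partial R) omega = -1/2

Stokes: integral_partial_R omega = integral_R d omega with d omega = (∂Q/∂x - ∂P/∂y) dx ∧ dy.
  ∂Q/∂x = -3*y
  ∂P/∂y = 0
  integrand = ∂Q/∂x - ∂P/∂y = -3*y.
Integrating over R: integral_0^1 integral_0^{1-x} (-3*y) dy dx = -1/2.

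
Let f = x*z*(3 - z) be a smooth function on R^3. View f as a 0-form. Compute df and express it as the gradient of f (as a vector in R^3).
df = (z*(3 - z)) dx + (0) dy + (x*(3 - 2*z)) dz; grad f = (z*(3 - z), 0, x*(3 - 2*z))

For a 0-form f, d f = (∂f/∂x) dx + (∂f/∂y) dy + (∂f/∂z) dz. The components of the vector representation are exactly the entries of grad f in Cartesian coordinates:
  ∂f/∂x = z*(3 - z)
  ∂f/∂y = 0
  ∂f/∂z = x*(3 - 2*z).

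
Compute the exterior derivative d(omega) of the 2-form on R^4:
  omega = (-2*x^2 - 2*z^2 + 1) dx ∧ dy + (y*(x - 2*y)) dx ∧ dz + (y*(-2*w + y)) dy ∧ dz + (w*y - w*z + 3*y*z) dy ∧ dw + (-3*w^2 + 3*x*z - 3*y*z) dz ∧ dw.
d(omega) = (-x + 4*y - 4*z) dx ∧ dy ∧ dz + (w - 5*y - 3*z) dy ∧ dz ∧ dw + (3*z) dx ∧ dz ∧ dw

For a 2-form omega = sum_{i<j} g_{ij} dx_i ∧ dx_j, the exterior derivative is
  d(omega) = sum_{i<j} d(g_{ij}) ∧ dx_i ∧ dx_j = sum_{i<j, k} (∂g_{ij}/∂x_k) dx_k ∧ dx_i ∧ dx_j.
Expand each term, using dx_k ∧ dx_i ∧ dx_j = sgn(permutation) dx_{(a)} ∧ dx_{(b)} ∧ dx_{(c)} with (a < b < c) sorted:
  d(-2*x^2 - 2*z^2 + 1) includes (∂/∂z)(-2*x^2 - 2*z^2 + 1) dz = (-4*z) dz, which multiplied by dx ∧ dy gives (-4*z) dx ∧ dy ∧ dz
  d(y*(x - 2*y)) includes (∂/∂y)(y*(x - 2*y)) dy = (x - 4*y) dy, which multiplied by dx ∧ dz gives (-x + 4*y) dx ∧ dy ∧ dz
  d(y*(-2*w + y)) includes (∂/∂w)(y*(-2*w + y)) dw = (-2*y) dw, which multiplied by dy ∧ dz gives (-2*y) dy ∧ dz ∧ dw
  d(w*y - w*z + 3*y*z) includes (∂/∂z)(w*y - w*z + 3*y*z) dz = (-w + 3*y) dz, which multiplied by dy ∧ dw gives (w - 3*y) dy ∧ dz ∧ dw
  d(-3*w^2 + 3*x*z - 3*y*z) includes (∂/∂x)(-3*w^2 + 3*x*z - 3*y*z) dx = (3*z) dx, which multiplied by dz ∧ dw gives (3*z) dx ∧ dz ∧ dw
  d(-3*w^2 + 3*x*z - 3*y*z) includes (∂/∂y)(-3*w^2 + 3*x*z - 3*y*z) dy = (-3*z) dy, which multiplied by dz ∧ dw gives (-3*z) dy ∧ dz ∧ dw
Collecting like 3-forms: d(omega) = (-x + 4*y - 4*z) dx ∧ dy ∧ dz + (w - 5*y - 3*z) dy ∧ dz ∧ dw + (3*z) dx ∧ dz ∧ dw.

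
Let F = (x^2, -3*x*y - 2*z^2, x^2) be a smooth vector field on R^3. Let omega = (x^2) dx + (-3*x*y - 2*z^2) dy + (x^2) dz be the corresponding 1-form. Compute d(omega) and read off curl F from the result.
d(omega) = (4*z) dy ∧ dz + (-2*x) dz ∧ dx + (-3*y) dx ∧ dy; curl F = (4*z, -2*x, -3*y)

d omega = sum_{i<j} (∂f_j/∂x_i - ∂f_i/∂x_j) dx_i ∧ dx_j. Under the identification (dy ∧ dz, dz ∧ dx, dx ∧ dy) ↔ (e_x, e_y, e_z), the coefficients are exactly the components of curl F. Compute:
  ∂R/∂y - ∂Q/∂z = (0) - (-4*z) = 4*z
  ∂P/∂z - ∂R/∂x = (0) - (2*x) = -2*x
  ∂Q/∂x - ∂P/∂y = (-3*y) - (0) = -3*y.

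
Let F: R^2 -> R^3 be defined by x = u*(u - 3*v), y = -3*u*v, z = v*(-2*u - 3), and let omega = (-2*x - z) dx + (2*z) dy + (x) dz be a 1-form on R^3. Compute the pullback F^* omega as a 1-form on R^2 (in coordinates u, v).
F^* omega = (-4*u^3 + 20*u^2*v - 6*u*v^2 + 6*u*v + 9*v^2) du + (u*(4*u^2 - 6*u*v - 3*u + 18*v)) dv

Using F^*(f dg) = (f ∘ F) d(g ∘ F), substitute each coordinate x_i by F_i(u, v) in f_i, and replace dx_i by d F_i = (∂F_i/∂u) du + (∂F_i/∂v) dv.
  For the x component: f_1(F) = -2*u^2 + 8*u*v + 3*v; d F_1 = (2*u - 3*v) du + (-3*u) dv
  For the y component: f_2(F) = 2*v*(-2*u - 3); d F_2 = (-3*v) du + (-3*u) dv
  For the z component: f_3(F) = u*(u - 3*v); d F_3 = (-2*v) du + (-2*u - 3) dv
Combining and collecting du, dv coefficients:
  coeff of du: -4*u^3 + 20*u^2*v - 6*u*v^2 + 6*u*v + 9*v^2
  coeff of dv: u*(4*u^2 - 6*u*v - 3*u + 18*v)
F^* omega = (-4*u^3 + 20*u^2*v - 6*u*v^2 + 6*u*v + 9*v^2) du + (u*(4*u^2 - 6*u*v - 3*u + 18*v)) dv.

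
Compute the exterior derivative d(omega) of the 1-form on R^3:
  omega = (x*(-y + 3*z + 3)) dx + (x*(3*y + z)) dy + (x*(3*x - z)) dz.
d(omega) = (x + 3*y + z) dx ∧ dy + (3*x - z) dx ∧ dz + (-x) dy ∧ dz

For a 1-form omega = sum_i f_i dx_i, the exterior derivative is
  d(omega) = sum_{i < j} (∂f_j/∂x_i - ∂f_i/∂x_j) dx_i ∧ dx_j.
  coefficient of dx ∧ dy: ∂f_2/∂x - ∂f_1/∂y = ∂(x*(3*y + z))/∂x - ∂(x*(-y + 3*z + 3))/∂y = x + 3*y + z
  coefficient of dx ∧ dz: ∂f_3/∂x - ∂f_1/∂z = ∂(x*(3*x - z))/∂x - ∂(x*(-y + 3*z + 3))/∂z = 3*x - z
  coefficient of dy ∧ dz: ∂f_3/∂y - ∂f_2/∂z = ∂(x*(3*x - z))/∂y - ∂(x*(3*y + z))/∂z = -x
Assembling: d(omega) = (x + 3*y + z) dx ∧ dy + (3*x - z) dx ∧ dz + (-x) dy ∧ dz.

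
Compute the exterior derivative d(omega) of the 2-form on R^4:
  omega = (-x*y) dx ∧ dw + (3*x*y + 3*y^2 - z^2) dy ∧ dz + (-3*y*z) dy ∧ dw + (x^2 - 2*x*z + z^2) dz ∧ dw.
d(omega) = (x) dx ∧ dy ∧ dw + (3*y) dx ∧ dy ∧ dz + (3*y) dy ∧ dz ∧ dw + (2*x - 2*z) dx ∧ dz ∧ dw

For a 2-form omega = sum_{i<j} g_{ij} dx_i ∧ dx_j, the exterior derivative is
  d(omega) = sum_{i<j} d(g_{ij}) ∧ dx_i ∧ dx_j = sum_{i<j, k} (∂g_{ij}/∂x_k) dx_k ∧ dx_i ∧ dx_j.
Expand each term, using dx_k ∧ dx_i ∧ dx_j = sgn(permutation) dx_{(a)} ∧ dx_{(b)} ∧ dx_{(c)} with (a < b < c) sorted:
  d(-x*y) includes (∂/∂y)(-x*y) dy = (-x) dy, which multiplied by dx ∧ dw gives (x) dx ∧ dy ∧ dw
  d(3*x*y + 3*y^2 - z^2) includes (∂/∂x)(3*x*y + 3*y^2 - z^2) dx = (3*y) dx, which multiplied by dy ∧ dz gives (3*y) dx ∧ dy ∧ dz
  d(-3*y*z) includes (∂/∂z)(-3*y*z) dz = (-3*y) dz, which multiplied by dy ∧ dw gives (3*y) dy ∧ dz ∧ dw
  d(x^2 - 2*x*z + z^2) includes (∂/∂x)(x^2 - 2*x*z + z^2) dx = (2*x - 2*z) dx, which multiplied by dz ∧ dw gives (2*x - 2*z) dx ∧ dz ∧ dw
Collecting like 3-forms: d(omega) = (x) dx ∧ dy ∧ dw + (3*y) dx ∧ dy ∧ dz + (3*y) dy ∧ dz ∧ dw + (2*x - 2*z) dx ∧ dz ∧ dw.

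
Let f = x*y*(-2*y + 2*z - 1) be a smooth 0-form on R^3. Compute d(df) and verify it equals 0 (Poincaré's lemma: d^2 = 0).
d(df) = 0

Step 1: df = sum_i (∂f/∂x_i) dx_i = (y*(-2*y + 2*z - 1)) dx + (x*(-4*y + 2*z - 1)) dy + (2*x*y) dz.
Step 2: Apply d again. Using the 1-form formula, the coefficient of dx ∧ dy in d(df) is ∂^2 f/∂x ∂y - ∂^2 f/∂y ∂x = (-4*y + 2*z - 1) - (-4*y + 2*z - 1) = 0 (equality of mixed partials for smooth f).
Similarly for dx ∧ dz and dy ∧ dz — all coefficients vanish. So d(df) = 0.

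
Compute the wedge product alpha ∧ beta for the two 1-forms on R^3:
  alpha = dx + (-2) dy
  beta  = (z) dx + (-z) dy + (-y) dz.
alpha ∧ beta = (z) dx ∧ dy + (-y) dx ∧ dz + (2*y) dy ∧ dz

Distribute the wedge, using dx_i ∧ dx_j = -dx_j ∧ dx_i and dx_i ∧ dx_i = 0. For each pair (i, j) with i < j, the coefficient of dx_i ∧ dx_j in alpha ∧ beta is (alpha_i * beta_j - alpha_j * beta_i). Collecting: alpha ∧ beta = (z) dx ∧ dy + (-y) dx ∧ dz + (2*y) dy ∧ dz.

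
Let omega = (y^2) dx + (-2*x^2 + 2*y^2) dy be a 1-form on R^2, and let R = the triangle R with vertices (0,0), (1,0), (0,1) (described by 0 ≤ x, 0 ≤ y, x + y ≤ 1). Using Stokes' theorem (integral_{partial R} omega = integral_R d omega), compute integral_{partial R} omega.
integral_(partial R) omega = -1

Stokes: integral_partial_R omega = integral_R d omega with d omega = (∂Q/∂x - ∂P/∂y) dx ∧ dy.
  ∂Q/∂x = -4*x
  ∂P/∂y = 2*y
  integrand = ∂Q/∂x - ∂P/∂y = -4*x - 2*y.
Integrating over R: integral_0^1 integral_0^{1-x} (-4*x - 2*y) dy dx = -1.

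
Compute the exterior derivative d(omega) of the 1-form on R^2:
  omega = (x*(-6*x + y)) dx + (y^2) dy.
d(omega) = (-x) dx ∧ dy

For a 1-form omega = sum_i f_i dx_i, the exterior derivative is
  d(omega) = sum_{i < j} (∂f_j/∂x_i - ∂f_i/∂x_j) dx_i ∧ dx_j.
  coefficient of dx ∧ dy: ∂f_2/∂x - ∂f_1/∂y = ∂(y^2)/∂x - ∂(x*(-6*x + y))/∂y = -x
Assembling: d(omega) = (-x) dx ∧ dy.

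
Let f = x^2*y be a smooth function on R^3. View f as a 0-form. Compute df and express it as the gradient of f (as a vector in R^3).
df = (2*x*y) dx + (x^2) dy + (0) dz; grad f = (2*x*y, x^2, 0)

For a 0-form f, d f = (∂f/∂x) dx + (∂f/∂y) dy + (∂f/∂z) dz. The components of the vector representation are exactly the entries of grad f in Cartesian coordinates:
  ∂f/∂x = 2*x*y
  ∂f/∂y = x^2
  ∂f/∂z = 0.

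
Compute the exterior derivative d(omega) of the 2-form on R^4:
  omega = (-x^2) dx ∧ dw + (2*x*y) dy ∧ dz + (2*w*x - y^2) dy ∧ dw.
d(omega) = (2*y) dx ∧ dy ∧ dz + (2*w) dx ∧ dy ∧ dw

For a 2-form omega = sum_{i<j} g_{ij} dx_i ∧ dx_j, the exterior derivative is
  d(omega) = sum_{i<j} d(g_{ij}) ∧ dx_i ∧ dx_j = sum_{i<j, k} (∂g_{ij}/∂x_k) dx_k ∧ dx_i ∧ dx_j.
Expand each term, using dx_k ∧ dx_i ∧ dx_j = sgn(permutation) dx_{(a)} ∧ dx_{(b)} ∧ dx_{(c)} with (a < b < c) sorted:
  d(2*x*y) includes (∂/∂x)(2*x*y) dx = (2*y) dx, which multiplied by dy ∧ dz gives (2*y) dx ∧ dy ∧ dz
  d(2*w*x - y^2) includes (∂/∂x)(2*w*x - y^2) dx = (2*w) dx, which multiplied by dy ∧ dw gives (2*w) dx ∧ dy ∧ dw
Collecting like 3-forms: d(omega) = (2*y) dx ∧ dy ∧ dz + (2*w) dx ∧ dy ∧ dw.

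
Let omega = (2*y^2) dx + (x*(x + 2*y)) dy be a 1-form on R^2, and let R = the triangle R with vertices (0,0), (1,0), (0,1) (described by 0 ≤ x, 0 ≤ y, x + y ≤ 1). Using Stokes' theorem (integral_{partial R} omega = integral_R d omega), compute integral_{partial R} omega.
integral_(partial R) omega = 0

Stokes: integral_partial_R omega = integral_R d omega with d omega = (∂Q/∂x - ∂P/∂y) dx ∧ dy.
  ∂Q/∂x = 2*x + 2*y
  ∂P/∂y = 4*y
  integrand = ∂Q/∂x - ∂P/∂y = 2*x - 2*y.
Integrating over R: integral_0^1 integral_0^{1-x} (2*x - 2*y) dy dx = 0.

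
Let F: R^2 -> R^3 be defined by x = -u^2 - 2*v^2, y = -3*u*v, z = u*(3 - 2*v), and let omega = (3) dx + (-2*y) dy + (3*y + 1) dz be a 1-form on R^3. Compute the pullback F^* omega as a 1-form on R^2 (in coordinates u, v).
F^* omega = (-27*u*v - 6*u - 2*v + 3) du + (-2*u - 12*v) dv

Using F^*(f dg) = (f ∘ F) d(g ∘ F), substitute each coordinate x_i by F_i(u, v) in f_i, and replace dx_i by d F_i = (∂F_i/∂u) du + (∂F_i/∂v) dv.
  For the x component: f_1(F) = 3; d F_1 = (-2*u) du + (-4*v) dv
  For the y component: f_2(F) = 6*u*v; d F_2 = (-3*v) du + (-3*u) dv
  For the z component: f_3(F) = -9*u*v + 1; d F_3 = (3 - 2*v) du + (-2*u) dv
Combining and collecting du, dv coefficients:
  coeff of du: -27*u*v - 6*u - 2*v + 3
  coeff of dv: -2*u - 12*v
F^* omega = (-27*u*v - 6*u - 2*v + 3) du + (-2*u - 12*v) dv.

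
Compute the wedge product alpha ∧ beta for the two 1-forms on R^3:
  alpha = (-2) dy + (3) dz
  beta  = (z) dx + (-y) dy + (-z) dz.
alpha ∧ beta = (2*z) dx ∧ dy + (3*y + 2*z) dy ∧ dz + (-3*z) dx ∧ dz

Distribute the wedge, using dx_i ∧ dx_j = -dx_j ∧ dx_i and dx_i ∧ dx_i = 0. For each pair (i, j) with i < j, the coefficient of dx_i ∧ dx_j in alpha ∧ beta is (alpha_i * beta_j - alpha_j * beta_i). Collecting: alpha ∧ beta = (2*z) dx ∧ dy + (3*y + 2*z) dy ∧ dz + (-3*z) dx ∧ dz.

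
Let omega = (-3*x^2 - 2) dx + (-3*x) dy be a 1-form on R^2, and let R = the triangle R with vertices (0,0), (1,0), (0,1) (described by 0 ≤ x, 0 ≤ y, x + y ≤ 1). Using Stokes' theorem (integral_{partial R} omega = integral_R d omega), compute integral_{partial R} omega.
integral_(partial R) omega = -3/2

Stokes: integral_partial_R omega = integral_R d omega with d omega = (∂Q/∂x - ∂P/∂y) dx ∧ dy.
  ∂Q/∂x = -3
  ∂P/∂y = 0
  integrand = ∂Q/∂x - ∂P/∂y = -3.
Integrating over R: integral_0^1 integral_0^{1-x} (-3) dy dx = -3/2.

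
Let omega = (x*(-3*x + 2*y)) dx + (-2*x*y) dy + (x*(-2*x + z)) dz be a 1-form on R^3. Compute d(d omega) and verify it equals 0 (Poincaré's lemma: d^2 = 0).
d(d omega) = 0

Step 1: d omega = sum_{i<j} (∂f_j/∂x_i - ∂f_i/∂x_j) dx_i ∧ dx_j:
  coeff of dx ∧ dy: -2*x - 2*y
  coeff of dx ∧ dz: -4*x + z
  coeff of dy ∧ dz: 0
Step 2: Apply d again to each 2-form coefficient. The only possible 3-form in R^3 is dx ∧ dy ∧ dz, with coefficient
  ∂(coeff of dy∧dz)/∂x - ∂(coeff of dx∧dz)/∂y + ∂(coeff of dx∧dy)/∂z
  = ∂/∂x (0) - ∂/∂y (-4*x + z) + ∂/∂z (-2*x - 2*y).
Each of these terms simplifies to sums of mixed partials that cancel in pairs. The result is 0 (by equality of mixed partials for smooth functions — Schwarz / Clairaut).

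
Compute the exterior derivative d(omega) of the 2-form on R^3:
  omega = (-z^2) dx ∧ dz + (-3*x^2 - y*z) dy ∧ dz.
d(omega) = (-6*x) dx ∧ dy ∧ dz

For a 2-form omega = sum_{i<j} g_{ij} dx_i ∧ dx_j, the exterior derivative is
  d(omega) = sum_{i<j} d(g_{ij}) ∧ dx_i ∧ dx_j = sum_{i<j, k} (∂g_{ij}/∂x_k) dx_k ∧ dx_i ∧ dx_j.
Expand each term, using dx_k ∧ dx_i ∧ dx_j = sgn(permutation) dx_{(a)} ∧ dx_{(b)} ∧ dx_{(c)} with (a < b < c) sorted:
  d(-3*x^2 - y*z) includes (∂/∂x)(-3*x^2 - y*z) dx = (-6*x) dx, which multiplied by dy ∧ dz gives (-6*x) dx ∧ dy ∧ dz
Collecting like 3-forms: d(omega) = (-6*x) dx ∧ dy ∧ dz.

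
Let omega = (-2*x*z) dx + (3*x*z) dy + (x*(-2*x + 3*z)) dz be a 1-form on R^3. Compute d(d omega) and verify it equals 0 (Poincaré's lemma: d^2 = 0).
d(d omega) = 0

Step 1: d omega = sum_{i<j} (∂f_j/∂x_i - ∂f_i/∂x_j) dx_i ∧ dx_j:
  coeff of dx ∧ dy: 3*z
  coeff of dx ∧ dz: -2*x + 3*z
  coeff of dy ∧ dz: -3*x
Step 2: Apply d again to each 2-form coefficient. The only possible 3-form in R^3 is dx ∧ dy ∧ dz, with coefficient
  ∂(coeff of dy∧dz)/∂x - ∂(coeff of dx∧dz)/∂y + ∂(coeff of dx∧dy)/∂z
  = ∂/∂x (-3*x) - ∂/∂y (-2*x + 3*z) + ∂/∂z (3*z).
Each of these terms simplifies to sums of mixed partials that cancel in pairs. The result is 0 (by equality of mixed partials for smooth functions — Schwarz / Clairaut).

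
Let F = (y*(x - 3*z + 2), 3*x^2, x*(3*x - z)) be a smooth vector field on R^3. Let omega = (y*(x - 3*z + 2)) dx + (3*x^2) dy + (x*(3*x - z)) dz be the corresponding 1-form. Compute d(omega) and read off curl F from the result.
d(omega) = (0) dy ∧ dz + (-6*x - 3*y + z) dz ∧ dx + (5*x + 3*z - 2) dx ∧ dy; curl F = (0, -6*x - 3*y + z, 5*x + 3*z - 2)

d omega = sum_{i<j} (∂f_j/∂x_i - ∂f_i/∂x_j) dx_i ∧ dx_j. Under the identification (dy ∧ dz, dz ∧ dx, dx ∧ dy) ↔ (e_x, e_y, e_z), the coefficients are exactly the components of curl F. Compute:
  ∂R/∂y - ∂Q/∂z = (0) - (0) = 0
  ∂P/∂z - ∂R/∂x = (-3*y) - (6*x - z) = -6*x - 3*y + z
  ∂Q/∂x - ∂P/∂y = (6*x) - (x - 3*z + 2) = 5*x + 3*z - 2.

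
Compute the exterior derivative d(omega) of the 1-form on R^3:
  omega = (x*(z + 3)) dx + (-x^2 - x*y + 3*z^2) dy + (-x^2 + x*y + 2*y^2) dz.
d(omega) = (-2*x - y) dx ∧ dy + (-3*x + y) dx ∧ dz + (x + 4*y - 6*z) dy ∧ dz

For a 1-form omega = sum_i f_i dx_i, the exterior derivative is
  d(omega) = sum_{i < j} (∂f_j/∂x_i - ∂f_i/∂x_j) dx_i ∧ dx_j.
  coefficient of dx ∧ dy: ∂f_2/∂x - ∂f_1/∂y = ∂(-x^2 - x*y + 3*z^2)/∂x - ∂(x*(z + 3))/∂y = -2*x - y
  coefficient of dx ∧ dz: ∂f_3/∂x - ∂f_1/∂z = ∂(-x^2 + x*y + 2*y^2)/∂x - ∂(x*(z + 3))/∂z = -3*x + y
  coefficient of dy ∧ dz: ∂f_3/∂y - ∂f_2/∂z = ∂(-x^2 + x*y + 2*y^2)/∂y - ∂(-x^2 - x*y + 3*z^2)/∂z = x + 4*y - 6*z
Assembling: d(omega) = (-2*x - y) dx ∧ dy + (-3*x + y) dx ∧ dz + (x + 4*y - 6*z) dy ∧ dz.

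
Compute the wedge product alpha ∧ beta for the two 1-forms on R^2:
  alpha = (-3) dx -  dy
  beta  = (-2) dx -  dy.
alpha ∧ beta = (1) dx ∧ dy

Distribute the wedge, using dx_i ∧ dx_j = -dx_j ∧ dx_i and dx_i ∧ dx_i = 0. For each pair (i, j) with i < j, the coefficient of dx_i ∧ dx_j in alpha ∧ beta is (alpha_i * beta_j - alpha_j * beta_i). Collecting: alpha ∧ beta = (1) dx ∧ dy.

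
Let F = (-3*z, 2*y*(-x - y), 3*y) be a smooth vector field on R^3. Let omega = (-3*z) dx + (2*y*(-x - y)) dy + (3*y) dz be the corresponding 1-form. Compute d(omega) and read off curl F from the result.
d(omega) = (3) dy ∧ dz + (-3) dz ∧ dx + (-2*y) dx ∧ dy; curl F = (3, -3, -2*y)

d omega = sum_{i<j} (∂f_j/∂x_i - ∂f_i/∂x_j) dx_i ∧ dx_j. Under the identification (dy ∧ dz, dz ∧ dx, dx ∧ dy) ↔ (e_x, e_y, e_z), the coefficients are exactly the components of curl F. Compute:
  ∂R/∂y - ∂Q/∂z = (3) - (0) = 3
  ∂P/∂z - ∂R/∂x = (-3) - (0) = -3
  ∂Q/∂x - ∂P/∂y = (-2*y) - (0) = -2*y.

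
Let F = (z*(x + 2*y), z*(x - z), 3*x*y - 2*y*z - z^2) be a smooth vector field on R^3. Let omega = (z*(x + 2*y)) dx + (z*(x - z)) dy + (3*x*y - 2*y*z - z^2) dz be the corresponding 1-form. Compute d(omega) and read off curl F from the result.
d(omega) = (2*x) dy ∧ dz + (x - y) dz ∧ dx + (-z) dx ∧ dy; curl F = (2*x, x - y, -z)

d omega = sum_{i<j} (∂f_j/∂x_i - ∂f_i/∂x_j) dx_i ∧ dx_j. Under the identification (dy ∧ dz, dz ∧ dx, dx ∧ dy) ↔ (e_x, e_y, e_z), the coefficients are exactly the components of curl F. Compute:
  ∂R/∂y - ∂Q/∂z = (3*x - 2*z) - (x - 2*z) = 2*x
  ∂P/∂z - ∂R/∂x = (x + 2*y) - (3*y) = x - y
  ∂Q/∂x - ∂P/∂y = (z) - (2*z) = -z.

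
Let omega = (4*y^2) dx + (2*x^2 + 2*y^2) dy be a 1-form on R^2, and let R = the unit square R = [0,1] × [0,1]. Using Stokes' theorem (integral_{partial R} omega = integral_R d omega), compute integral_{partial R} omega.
integral_(partial R) omega = -2

Stokes: integral_partial_R omega = integral_R d omega with d omega = (∂Q/∂x - ∂P/∂y) dx ∧ dy.
  ∂Q/∂x = 4*x
  ∂P/∂y = 8*y
  integrand = ∂Q/∂x - ∂P/∂y = 4*x - 8*y.
Integrating over R: integral_0^1 integral_0^1 (4*x - 8*y) dx dy = -2.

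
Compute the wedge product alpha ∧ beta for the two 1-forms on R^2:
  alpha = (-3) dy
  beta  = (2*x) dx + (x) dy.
alpha ∧ beta = (6*x) dx ∧ dy

Distribute the wedge, using dx_i ∧ dx_j = -dx_j ∧ dx_i and dx_i ∧ dx_i = 0. For each pair (i, j) with i < j, the coefficient of dx_i ∧ dx_j in alpha ∧ beta is (alpha_i * beta_j - alpha_j * beta_i). Collecting: alpha ∧ beta = (6*x) dx ∧ dy.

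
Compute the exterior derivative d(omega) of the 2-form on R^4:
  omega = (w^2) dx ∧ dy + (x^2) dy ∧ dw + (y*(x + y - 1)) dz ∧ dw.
d(omega) = (2*w + 2*x) dx ∧ dy ∧ dw + (y) dx ∧ dz ∧ dw + (x + 2*y - 1) dy ∧ dz ∧ dw

For a 2-form omega = sum_{i<j} g_{ij} dx_i ∧ dx_j, the exterior derivative is
  d(omega) = sum_{i<j} d(g_{ij}) ∧ dx_i ∧ dx_j = sum_{i<j, k} (∂g_{ij}/∂x_k) dx_k ∧ dx_i ∧ dx_j.
Expand each term, using dx_k ∧ dx_i ∧ dx_j = sgn(permutation) dx_{(a)} ∧ dx_{(b)} ∧ dx_{(c)} with (a < b < c) sorted:
  d(w^2) includes (∂/∂w)(w^2) dw = (2*w) dw, which multiplied by dx ∧ dy gives (2*w) dx ∧ dy ∧ dw
  d(x^2) includes (∂/∂x)(x^2) dx = (2*x) dx, which multiplied by dy ∧ dw gives (2*x) dx ∧ dy ∧ dw
  d(y*(x + y - 1)) includes (∂/∂x)(y*(x + y - 1)) dx = (y) dx, which multiplied by dz ∧ dw gives (y) dx ∧ dz ∧ dw
  d(y*(x + y - 1)) includes (∂/∂y)(y*(x + y - 1)) dy = (x + 2*y - 1) dy, which multiplied by dz ∧ dw gives (x + 2*y - 1) dy ∧ dz ∧ dw
Collecting like 3-forms: d(omega) = (2*w + 2*x) dx ∧ dy ∧ dw + (y) dx ∧ dz ∧ dw + (x + 2*y - 1) dy ∧ dz ∧ dw.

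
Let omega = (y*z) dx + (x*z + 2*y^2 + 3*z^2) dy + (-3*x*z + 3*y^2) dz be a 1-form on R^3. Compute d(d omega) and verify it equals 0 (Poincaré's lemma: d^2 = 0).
d(d omega) = 0

Step 1: d omega = sum_{i<j} (∂f_j/∂x_i - ∂f_i/∂x_j) dx_i ∧ dx_j:
  coeff of dx ∧ dy: 0
  coeff of dx ∧ dz: -y - 3*z
  coeff of dy ∧ dz: -x + 6*y - 6*z
Step 2: Apply d again to each 2-form coefficient. The only possible 3-form in R^3 is dx ∧ dy ∧ dz, with coefficient
  ∂(coeff of dy∧dz)/∂x - ∂(coeff of dx∧dz)/∂y + ∂(coeff of dx∧dy)/∂z
  = ∂/∂x (-x + 6*y - 6*z) - ∂/∂y (-y - 3*z) + ∂/∂z (0).
Each of these terms simplifies to sums of mixed partials that cancel in pairs. The result is 0 (by equality of mixed partials for smooth functions — Schwarz / Clairaut).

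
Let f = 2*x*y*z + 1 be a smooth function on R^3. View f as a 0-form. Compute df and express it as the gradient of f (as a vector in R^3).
df = (2*y*z) dx + (2*x*z) dy + (2*x*y) dz; grad f = (2*y*z, 2*x*z, 2*x*y)

For a 0-form f, d f = (∂f/∂x) dx + (∂f/∂y) dy + (∂f/∂z) dz. The components of the vector representation are exactly the entries of grad f in Cartesian coordinates:
  ∂f/∂x = 2*y*z
  ∂f/∂y = 2*x*z
  ∂f/∂z = 2*x*y.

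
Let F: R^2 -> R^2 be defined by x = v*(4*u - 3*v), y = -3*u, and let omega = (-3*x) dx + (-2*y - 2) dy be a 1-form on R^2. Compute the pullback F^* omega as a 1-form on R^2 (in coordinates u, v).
F^* omega = (-48*u*v^2 - 18*u + 36*v^3 + 6) du + (6*v*(-8*u^2 + 18*u*v - 9*v^2)) dv

Using F^*(f dg) = (f ∘ F) d(g ∘ F), substitute each coordinate x_i by F_i(u, v) in f_i, and replace dx_i by d F_i = (∂F_i/∂u) du + (∂F_i/∂v) dv.
  For the x component: f_1(F) = 3*v*(-4*u + 3*v); d F_1 = (4*v) du + (4*u - 6*v) dv
  For the y component: f_2(F) = 6*u - 2; d F_2 = (-3) du + (0) dv
Combining and collecting du, dv coefficients:
  coeff of du: -48*u*v^2 - 18*u + 36*v^3 + 6
  coeff of dv: 6*v*(-8*u^2 + 18*u*v - 9*v^2)
F^* omega = (-48*u*v^2 - 18*u + 36*v^3 + 6) du + (6*v*(-8*u^2 + 18*u*v - 9*v^2)) dv.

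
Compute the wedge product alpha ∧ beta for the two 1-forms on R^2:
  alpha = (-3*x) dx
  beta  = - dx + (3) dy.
alpha ∧ beta = (-9*x) dx ∧ dy

Distribute the wedge, using dx_i ∧ dx_j = -dx_j ∧ dx_i and dx_i ∧ dx_i = 0. For each pair (i, j) with i < j, the coefficient of dx_i ∧ dx_j in alpha ∧ beta is (alpha_i * beta_j - alpha_j * beta_i). Collecting: alpha ∧ beta = (-9*x) dx ∧ dy.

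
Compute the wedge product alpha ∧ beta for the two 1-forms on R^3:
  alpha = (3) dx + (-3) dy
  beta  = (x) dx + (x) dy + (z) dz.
alpha ∧ beta = (6*x) dx ∧ dy + (3*z) dx ∧ dz + (-3*z) dy ∧ dz

Distribute the wedge, using dx_i ∧ dx_j = -dx_j ∧ dx_i and dx_i ∧ dx_i = 0. For each pair (i, j) with i < j, the coefficient of dx_i ∧ dx_j in alpha ∧ beta is (alpha_i * beta_j - alpha_j * beta_i). Collecting: alpha ∧ beta = (6*x) dx ∧ dy + (3*z) dx ∧ dz + (-3*z) dy ∧ dz.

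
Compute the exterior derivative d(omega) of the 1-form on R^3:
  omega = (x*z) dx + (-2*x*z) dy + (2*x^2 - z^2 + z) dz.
d(omega) = (-2*z) dx ∧ dy + (3*x) dx ∧ dz + (2*x) dy ∧ dz

For a 1-form omega = sum_i f_i dx_i, the exterior derivative is
  d(omega) = sum_{i < j} (∂f_j/∂x_i - ∂f_i/∂x_j) dx_i ∧ dx_j.
  coefficient of dx ∧ dy: ∂f_2/∂x - ∂f_1/∂y = ∂(-2*x*z)/∂x - ∂(x*z)/∂y = -2*z
  coefficient of dx ∧ dz: ∂f_3/∂x - ∂f_1/∂z = ∂(2*x^2 - z^2 + z)/∂x - ∂(x*z)/∂z = 3*x
  coefficient of dy ∧ dz: ∂f_3/∂y - ∂f_2/∂z = ∂(2*x^2 - z^2 + z)/∂y - ∂(-2*x*z)/∂z = 2*x
Assembling: d(omega) = (-2*z) dx ∧ dy + (3*x) dx ∧ dz + (2*x) dy ∧ dz.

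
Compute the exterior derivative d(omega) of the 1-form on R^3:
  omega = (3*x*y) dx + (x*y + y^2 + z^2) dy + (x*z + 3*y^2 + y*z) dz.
d(omega) = (-3*x + y) dx ∧ dy + (z) dx ∧ dz + (6*y - z) dy ∧ dz

For a 1-form omega = sum_i f_i dx_i, the exterior derivative is
  d(omega) = sum_{i < j} (∂f_j/∂x_i - ∂f_i/∂x_j) dx_i ∧ dx_j.
  coefficient of dx ∧ dy: ∂f_2/∂x - ∂f_1/∂y = ∂(x*y + y^2 + z^2)/∂x - ∂(3*x*y)/∂y = -3*x + y
  coefficient of dx ∧ dz: ∂f_3/∂x - ∂f_1/∂z = ∂(x*z + 3*y^2 + y*z)/∂x - ∂(3*x*y)/∂z = z
  coefficient of dy ∧ dz: ∂f_3/∂y - ∂f_2/∂z = ∂(x*z + 3*y^2 + y*z)/∂y - ∂(x*y + y^2 + z^2)/∂z = 6*y - z
Assembling: d(omega) = (-3*x + y) dx ∧ dy + (z) dx ∧ dz + (6*y - z) dy ∧ dz.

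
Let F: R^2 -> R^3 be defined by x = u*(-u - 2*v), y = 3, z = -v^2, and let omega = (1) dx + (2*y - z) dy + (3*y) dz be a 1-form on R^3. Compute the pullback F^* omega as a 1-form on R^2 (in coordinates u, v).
F^* omega = (-2*u - 2*v) du + (-2*u - 18*v) dv

Using F^*(f dg) = (f ∘ F) d(g ∘ F), substitute each coordinate x_i by F_i(u, v) in f_i, and replace dx_i by d F_i = (∂F_i/∂u) du + (∂F_i/∂v) dv.
  For the x component: f_1(F) = 1; d F_1 = (-2*u - 2*v) du + (-2*u) dv
  For the y component: f_2(F) = v^2 + 6; d F_2 = (0) du + (0) dv
  For the z component: f_3(F) = 9; d F_3 = (0) du + (-2*v) dv
Combining and collecting du, dv coefficients:
  coeff of du: -2*u - 2*v
  coeff of dv: -2*u - 18*v
F^* omega = (-2*u - 2*v) du + (-2*u - 18*v) dv.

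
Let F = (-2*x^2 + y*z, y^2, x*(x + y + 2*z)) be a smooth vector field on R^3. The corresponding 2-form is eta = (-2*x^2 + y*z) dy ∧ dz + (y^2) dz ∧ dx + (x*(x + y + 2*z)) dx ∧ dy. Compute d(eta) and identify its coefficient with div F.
d(eta) = (-2*x + 2*y) dx ∧ dy ∧ dz; div F = -2*x + 2*y

For a 2-form in R^3 of the form above, applying d gives a 3-form with coefficient ∂P/∂x + ∂Q/∂y + ∂R/∂z:
  ∂P/∂x = -4*x
  ∂Q/∂y = 2*y
  ∂R/∂z = 2*x
Sum = -2*x + 2*y, which is exactly div F.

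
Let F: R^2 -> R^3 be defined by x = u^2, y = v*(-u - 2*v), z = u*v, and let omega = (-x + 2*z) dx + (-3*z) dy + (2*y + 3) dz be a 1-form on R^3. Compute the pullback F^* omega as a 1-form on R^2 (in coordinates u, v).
F^* omega = (-2*u^3 + 4*u^2*v + u*v^2 - 4*v^3 + 3*v) du + (u*(u*v + 8*v^2 + 3)) dv

Using F^*(f dg) = (f ∘ F) d(g ∘ F), substitute each coordinate x_i by F_i(u, v) in f_i, and replace dx_i by d F_i = (∂F_i/∂u) du + (∂F_i/∂v) dv.
  For the x component: f_1(F) = u*(-u + 2*v); d F_1 = (2*u) du + (0) dv
  For the y component: f_2(F) = -3*u*v; d F_2 = (-v) du + (-u - 4*v) dv
  For the z component: f_3(F) = -2*u*v - 4*v^2 + 3; d F_3 = (v) du + (u) dv
Combining and collecting du, dv coefficients:
  coeff of du: -2*u^3 + 4*u^2*v + u*v^2 - 4*v^3 + 3*v
  coeff of dv: u*(u*v + 8*v^2 + 3)
F^* omega = (-2*u^3 + 4*u^2*v + u*v^2 - 4*v^3 + 3*v) du + (u*(u*v + 8*v^2 + 3)) dv.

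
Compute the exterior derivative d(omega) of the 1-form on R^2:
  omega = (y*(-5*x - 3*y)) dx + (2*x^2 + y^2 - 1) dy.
d(omega) = (9*x + 6*y) dx ∧ dy

For a 1-form omega = sum_i f_i dx_i, the exterior derivative is
  d(omega) = sum_{i < j} (∂f_j/∂x_i - ∂f_i/∂x_j) dx_i ∧ dx_j.
  coefficient of dx ∧ dy: ∂f_2/∂x - ∂f_1/∂y = ∂(2*x^2 + y^2 - 1)/∂x - ∂(y*(-5*x - 3*y))/∂y = 9*x + 6*y
Assembling: d(omega) = (9*x + 6*y) dx ∧ dy.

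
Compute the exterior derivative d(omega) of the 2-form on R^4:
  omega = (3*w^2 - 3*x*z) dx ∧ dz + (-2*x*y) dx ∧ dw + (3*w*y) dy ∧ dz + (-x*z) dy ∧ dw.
d(omega) = (6*w) dx ∧ dz ∧ dw + (2*x - z) dx ∧ dy ∧ dw + (x + 3*y) dy ∧ dz ∧ dw

For a 2-form omega = sum_{i<j} g_{ij} dx_i ∧ dx_j, the exterior derivative is
  d(omega) = sum_{i<j} d(g_{ij}) ∧ dx_i ∧ dx_j = sum_{i<j, k} (∂g_{ij}/∂x_k) dx_k ∧ dx_i ∧ dx_j.
Expand each term, using dx_k ∧ dx_i ∧ dx_j = sgn(permutation) dx_{(a)} ∧ dx_{(b)} ∧ dx_{(c)} with (a < b < c) sorted:
  d(3*w^2 - 3*x*z) includes (∂/∂w)(3*w^2 - 3*x*z) dw = (6*w) dw, which multiplied by dx ∧ dz gives (6*w) dx ∧ dz ∧ dw
  d(-2*x*y) includes (∂/∂y)(-2*x*y) dy = (-2*x) dy, which multiplied by dx ∧ dw gives (2*x) dx ∧ dy ∧ dw
  d(3*w*y) includes (∂/∂w)(3*w*y) dw = (3*y) dw, which multiplied by dy ∧ dz gives (3*y) dy ∧ dz ∧ dw
  d(-x*z) includes (∂/∂x)(-x*z) dx = (-z) dx, which multiplied by dy ∧ dw gives (-z) dx ∧ dy ∧ dw
  d(-x*z) includes (∂/∂z)(-x*z) dz = (-x) dz, which multiplied by dy ∧ dw gives (x) dy ∧ dz ∧ dw
Collecting like 3-forms: d(omega) = (6*w) dx ∧ dz ∧ dw + (2*x - z) dx ∧ dy ∧ dw + (x + 3*y) dy ∧ dz ∧ dw.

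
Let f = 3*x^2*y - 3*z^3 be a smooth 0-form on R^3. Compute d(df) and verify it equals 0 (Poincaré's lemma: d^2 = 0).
d(df) = 0

Step 1: df = sum_i (∂f/∂x_i) dx_i = (6*x*y) dx + (3*x^2) dy + (-9*z^2) dz.
Step 2: Apply d again. Using the 1-form formula, the coefficient of dx ∧ dy in d(df) is ∂^2 f/∂x ∂y - ∂^2 f/∂y ∂x = (6*x) - (6*x) = 0 (equality of mixed partials for smooth f).
Similarly for dx ∧ dz and dy ∧ dz — all coefficients vanish. So d(df) = 0.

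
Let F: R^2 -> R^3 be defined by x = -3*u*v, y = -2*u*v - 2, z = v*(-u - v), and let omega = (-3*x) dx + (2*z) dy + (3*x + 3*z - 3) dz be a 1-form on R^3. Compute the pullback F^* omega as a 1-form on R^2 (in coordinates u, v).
F^* omega = (v*(-11*u*v + 7*v^2 + 3)) du + (-11*u^2*v + 31*u*v^2 + 3*u + 6*v^3 + 6*v) dv

Using F^*(f dg) = (f ∘ F) d(g ∘ F), substitute each coordinate x_i by F_i(u, v) in f_i, and replace dx_i by d F_i = (∂F_i/∂u) du + (∂F_i/∂v) dv.
  For the x component: f_1(F) = 9*u*v; d F_1 = (-3*v) du + (-3*u) dv
  For the y component: f_2(F) = 2*v*(-u - v); d F_2 = (-2*v) du + (-2*u) dv
  For the z component: f_3(F) = -12*u*v - 3*v^2 - 3; d F_3 = (-v) du + (-u - 2*v) dv
Combining and collecting du, dv coefficients:
  coeff of du: v*(-11*u*v + 7*v^2 + 3)
  coeff of dv: -11*u^2*v + 31*u*v^2 + 3*u + 6*v^3 + 6*v
F^* omega = (v*(-11*u*v + 7*v^2 + 3)) du + (-11*u^2*v + 31*u*v^2 + 3*u + 6*v^3 + 6*v) dv.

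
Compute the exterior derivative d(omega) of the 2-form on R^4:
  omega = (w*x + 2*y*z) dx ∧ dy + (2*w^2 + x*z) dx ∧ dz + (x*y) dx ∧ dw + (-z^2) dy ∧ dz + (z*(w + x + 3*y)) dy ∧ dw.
d(omega) = (2*y) dx ∧ dy ∧ dz + (z) dx ∧ dy ∧ dw + (4*w) dx ∧ dz ∧ dw + (-w - x - 3*y) dy ∧ dz ∧ dw

For a 2-form omega = sum_{i<j} g_{ij} dx_i ∧ dx_j, the exterior derivative is
  d(omega) = sum_{i<j} d(g_{ij}) ∧ dx_i ∧ dx_j = sum_{i<j, k} (∂g_{ij}/∂x_k) dx_k ∧ dx_i ∧ dx_j.
Expand each term, using dx_k ∧ dx_i ∧ dx_j = sgn(permutation) dx_{(a)} ∧ dx_{(b)} ∧ dx_{(c)} with (a < b < c) sorted:
  d(w*x + 2*y*z) includes (∂/∂z)(w*x + 2*y*z) dz = (2*y) dz, which multiplied by dx ∧ dy gives (2*y) dx ∧ dy ∧ dz
  d(w*x + 2*y*z) includes (∂/∂w)(w*x + 2*y*z) dw = (x) dw, which multiplied by dx ∧ dy gives (x) dx ∧ dy ∧ dw
  d(2*w^2 + x*z) includes (∂/∂w)(2*w^2 + x*z) dw = (4*w) dw, which multiplied by dx ∧ dz gives (4*w) dx ∧ dz ∧ dw
  d(x*y) includes (∂/∂y)(x*y) dy = (x) dy, which multiplied by dx ∧ dw gives (-x) dx ∧ dy ∧ dw
  d(z*(w + x + 3*y)) includes (∂/∂x)(z*(w + x + 3*y)) dx = (z) dx, which multiplied by dy ∧ dw gives (z) dx ∧ dy ∧ dw
  d(z*(w + x + 3*y)) includes (∂/∂z)(z*(w + x + 3*y)) dz = (w + x + 3*y) dz, which multiplied by dy ∧ dw gives (-w - x - 3*y) dy ∧ dz ∧ dw
Collecting like 3-forms: d(omega) = (2*y) dx ∧ dy ∧ dz + (z) dx ∧ dy ∧ dw + (4*w) dx ∧ dz ∧ dw + (-w - x - 3*y) dy ∧ dz ∧ dw.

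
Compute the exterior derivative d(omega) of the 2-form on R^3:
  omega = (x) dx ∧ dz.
d(omega) = 0

For a 2-form omega = sum_{i<j} g_{ij} dx_i ∧ dx_j, the exterior derivative is
  d(omega) = sum_{i<j} d(g_{ij}) ∧ dx_i ∧ dx_j = sum_{i<j, k} (∂g_{ij}/∂x_k) dx_k ∧ dx_i ∧ dx_j.
Expand each term, using dx_k ∧ dx_i ∧ dx_j = sgn(permutation) dx_{(a)} ∧ dx_{(b)} ∧ dx_{(c)} with (a < b < c) sorted:

Collecting like 3-forms: d(omega) = 0.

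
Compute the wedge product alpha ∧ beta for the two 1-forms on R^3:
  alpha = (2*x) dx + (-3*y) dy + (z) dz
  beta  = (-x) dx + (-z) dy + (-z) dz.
alpha ∧ beta = (-x*(3*y + 2*z)) dx ∧ dy + (-x*z) dx ∧ dz + (z*(3*y + z)) dy ∧ dz

Distribute the wedge, using dx_i ∧ dx_j = -dx_j ∧ dx_i and dx_i ∧ dx_i = 0. For each pair (i, j) with i < j, the coefficient of dx_i ∧ dx_j in alpha ∧ beta is (alpha_i * beta_j - alpha_j * beta_i). Collecting: alpha ∧ beta = (-x*(3*y + 2*z)) dx ∧ dy + (-x*z) dx ∧ dz + (z*(3*y + z)) dy ∧ dz.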